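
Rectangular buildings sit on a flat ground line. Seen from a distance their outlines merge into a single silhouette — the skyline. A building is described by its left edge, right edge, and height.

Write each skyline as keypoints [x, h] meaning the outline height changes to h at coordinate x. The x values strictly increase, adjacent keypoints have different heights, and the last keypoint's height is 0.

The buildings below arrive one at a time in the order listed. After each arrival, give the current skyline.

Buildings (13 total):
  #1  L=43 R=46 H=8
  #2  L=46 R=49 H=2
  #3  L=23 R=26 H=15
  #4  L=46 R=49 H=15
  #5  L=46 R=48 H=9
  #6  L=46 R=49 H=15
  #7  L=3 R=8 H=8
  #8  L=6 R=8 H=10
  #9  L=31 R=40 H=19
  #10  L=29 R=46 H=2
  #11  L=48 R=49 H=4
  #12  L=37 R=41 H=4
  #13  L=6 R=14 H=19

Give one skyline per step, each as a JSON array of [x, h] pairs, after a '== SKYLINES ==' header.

== SKYLINES ==
[[43,8],[46,0]]
[[43,8],[46,2],[49,0]]
[[23,15],[26,0],[43,8],[46,2],[49,0]]
[[23,15],[26,0],[43,8],[46,15],[49,0]]
[[23,15],[26,0],[43,8],[46,15],[49,0]]
[[23,15],[26,0],[43,8],[46,15],[49,0]]
[[3,8],[8,0],[23,15],[26,0],[43,8],[46,15],[49,0]]
[[3,8],[6,10],[8,0],[23,15],[26,0],[43,8],[46,15],[49,0]]
[[3,8],[6,10],[8,0],[23,15],[26,0],[31,19],[40,0],[43,8],[46,15],[49,0]]
[[3,8],[6,10],[8,0],[23,15],[26,0],[29,2],[31,19],[40,2],[43,8],[46,15],[49,0]]
[[3,8],[6,10],[8,0],[23,15],[26,0],[29,2],[31,19],[40,2],[43,8],[46,15],[49,0]]
[[3,8],[6,10],[8,0],[23,15],[26,0],[29,2],[31,19],[40,4],[41,2],[43,8],[46,15],[49,0]]
[[3,8],[6,19],[14,0],[23,15],[26,0],[29,2],[31,19],[40,4],[41,2],[43,8],[46,15],[49,0]]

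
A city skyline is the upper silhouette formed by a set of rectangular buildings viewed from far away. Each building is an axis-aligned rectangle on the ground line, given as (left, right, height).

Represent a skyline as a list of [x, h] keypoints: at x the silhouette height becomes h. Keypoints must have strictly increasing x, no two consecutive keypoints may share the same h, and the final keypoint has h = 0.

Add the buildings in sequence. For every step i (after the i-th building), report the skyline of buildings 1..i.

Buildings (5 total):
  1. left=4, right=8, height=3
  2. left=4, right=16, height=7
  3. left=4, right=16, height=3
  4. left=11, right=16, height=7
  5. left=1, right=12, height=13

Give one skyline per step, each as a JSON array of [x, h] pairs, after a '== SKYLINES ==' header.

== SKYLINES ==
[[4,3],[8,0]]
[[4,7],[16,0]]
[[4,7],[16,0]]
[[4,7],[16,0]]
[[1,13],[12,7],[16,0]]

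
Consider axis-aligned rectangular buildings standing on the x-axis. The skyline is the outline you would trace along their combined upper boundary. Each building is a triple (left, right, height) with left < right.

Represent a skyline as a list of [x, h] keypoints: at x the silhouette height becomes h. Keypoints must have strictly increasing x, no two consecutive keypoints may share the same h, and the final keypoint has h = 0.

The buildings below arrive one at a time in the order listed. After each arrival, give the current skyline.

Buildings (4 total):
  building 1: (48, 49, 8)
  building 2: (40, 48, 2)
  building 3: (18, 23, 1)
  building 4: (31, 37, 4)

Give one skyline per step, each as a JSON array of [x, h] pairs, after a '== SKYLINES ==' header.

== SKYLINES ==
[[48,8],[49,0]]
[[40,2],[48,8],[49,0]]
[[18,1],[23,0],[40,2],[48,8],[49,0]]
[[18,1],[23,0],[31,4],[37,0],[40,2],[48,8],[49,0]]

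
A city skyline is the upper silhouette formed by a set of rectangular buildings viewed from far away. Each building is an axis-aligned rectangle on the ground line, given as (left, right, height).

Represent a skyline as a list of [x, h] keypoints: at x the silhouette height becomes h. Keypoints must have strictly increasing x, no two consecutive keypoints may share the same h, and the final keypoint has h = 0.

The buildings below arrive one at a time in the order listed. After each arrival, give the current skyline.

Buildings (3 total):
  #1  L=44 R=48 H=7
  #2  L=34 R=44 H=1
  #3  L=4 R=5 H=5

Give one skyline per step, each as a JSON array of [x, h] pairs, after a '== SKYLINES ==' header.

== SKYLINES ==
[[44,7],[48,0]]
[[34,1],[44,7],[48,0]]
[[4,5],[5,0],[34,1],[44,7],[48,0]]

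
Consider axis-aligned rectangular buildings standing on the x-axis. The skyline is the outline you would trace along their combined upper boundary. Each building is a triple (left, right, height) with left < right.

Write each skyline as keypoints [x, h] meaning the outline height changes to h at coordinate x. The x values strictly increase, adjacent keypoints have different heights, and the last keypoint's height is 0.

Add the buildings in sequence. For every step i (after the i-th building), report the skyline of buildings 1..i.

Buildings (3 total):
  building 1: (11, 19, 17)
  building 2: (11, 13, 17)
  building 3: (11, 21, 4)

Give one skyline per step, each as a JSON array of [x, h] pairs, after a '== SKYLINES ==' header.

== SKYLINES ==
[[11,17],[19,0]]
[[11,17],[19,0]]
[[11,17],[19,4],[21,0]]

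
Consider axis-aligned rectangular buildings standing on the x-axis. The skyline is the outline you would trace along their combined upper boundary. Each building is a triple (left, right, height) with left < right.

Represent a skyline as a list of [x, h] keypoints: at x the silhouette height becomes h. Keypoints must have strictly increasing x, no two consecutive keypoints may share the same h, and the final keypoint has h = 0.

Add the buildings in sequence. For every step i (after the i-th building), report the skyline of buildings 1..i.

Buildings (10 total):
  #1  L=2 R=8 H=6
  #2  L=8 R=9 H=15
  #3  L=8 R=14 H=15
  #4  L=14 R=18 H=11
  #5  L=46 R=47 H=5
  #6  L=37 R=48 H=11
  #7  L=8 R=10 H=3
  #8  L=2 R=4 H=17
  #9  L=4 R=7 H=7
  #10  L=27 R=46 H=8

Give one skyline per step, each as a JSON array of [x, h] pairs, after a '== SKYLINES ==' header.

== SKYLINES ==
[[2,6],[8,0]]
[[2,6],[8,15],[9,0]]
[[2,6],[8,15],[14,0]]
[[2,6],[8,15],[14,11],[18,0]]
[[2,6],[8,15],[14,11],[18,0],[46,5],[47,0]]
[[2,6],[8,15],[14,11],[18,0],[37,11],[48,0]]
[[2,6],[8,15],[14,11],[18,0],[37,11],[48,0]]
[[2,17],[4,6],[8,15],[14,11],[18,0],[37,11],[48,0]]
[[2,17],[4,7],[7,6],[8,15],[14,11],[18,0],[37,11],[48,0]]
[[2,17],[4,7],[7,6],[8,15],[14,11],[18,0],[27,8],[37,11],[48,0]]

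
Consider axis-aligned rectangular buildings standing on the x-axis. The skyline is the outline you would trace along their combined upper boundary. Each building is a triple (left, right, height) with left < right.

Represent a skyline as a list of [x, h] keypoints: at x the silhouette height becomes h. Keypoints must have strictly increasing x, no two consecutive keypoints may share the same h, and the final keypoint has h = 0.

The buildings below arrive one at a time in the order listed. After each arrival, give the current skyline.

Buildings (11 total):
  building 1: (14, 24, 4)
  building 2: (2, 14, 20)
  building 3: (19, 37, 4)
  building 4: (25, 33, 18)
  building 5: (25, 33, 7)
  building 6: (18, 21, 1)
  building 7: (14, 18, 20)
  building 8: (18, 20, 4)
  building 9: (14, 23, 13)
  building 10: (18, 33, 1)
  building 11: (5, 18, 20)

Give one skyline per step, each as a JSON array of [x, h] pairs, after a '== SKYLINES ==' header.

== SKYLINES ==
[[14,4],[24,0]]
[[2,20],[14,4],[24,0]]
[[2,20],[14,4],[37,0]]
[[2,20],[14,4],[25,18],[33,4],[37,0]]
[[2,20],[14,4],[25,18],[33,4],[37,0]]
[[2,20],[14,4],[25,18],[33,4],[37,0]]
[[2,20],[18,4],[25,18],[33,4],[37,0]]
[[2,20],[18,4],[25,18],[33,4],[37,0]]
[[2,20],[18,13],[23,4],[25,18],[33,4],[37,0]]
[[2,20],[18,13],[23,4],[25,18],[33,4],[37,0]]
[[2,20],[18,13],[23,4],[25,18],[33,4],[37,0]]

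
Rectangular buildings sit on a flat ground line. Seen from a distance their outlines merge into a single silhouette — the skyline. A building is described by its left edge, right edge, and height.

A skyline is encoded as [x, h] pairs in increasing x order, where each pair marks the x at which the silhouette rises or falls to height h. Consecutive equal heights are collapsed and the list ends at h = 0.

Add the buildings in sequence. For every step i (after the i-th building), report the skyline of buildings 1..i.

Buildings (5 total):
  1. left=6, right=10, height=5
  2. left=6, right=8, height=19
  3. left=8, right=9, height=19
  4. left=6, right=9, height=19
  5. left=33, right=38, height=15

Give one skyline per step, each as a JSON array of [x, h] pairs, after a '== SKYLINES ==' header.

== SKYLINES ==
[[6,5],[10,0]]
[[6,19],[8,5],[10,0]]
[[6,19],[9,5],[10,0]]
[[6,19],[9,5],[10,0]]
[[6,19],[9,5],[10,0],[33,15],[38,0]]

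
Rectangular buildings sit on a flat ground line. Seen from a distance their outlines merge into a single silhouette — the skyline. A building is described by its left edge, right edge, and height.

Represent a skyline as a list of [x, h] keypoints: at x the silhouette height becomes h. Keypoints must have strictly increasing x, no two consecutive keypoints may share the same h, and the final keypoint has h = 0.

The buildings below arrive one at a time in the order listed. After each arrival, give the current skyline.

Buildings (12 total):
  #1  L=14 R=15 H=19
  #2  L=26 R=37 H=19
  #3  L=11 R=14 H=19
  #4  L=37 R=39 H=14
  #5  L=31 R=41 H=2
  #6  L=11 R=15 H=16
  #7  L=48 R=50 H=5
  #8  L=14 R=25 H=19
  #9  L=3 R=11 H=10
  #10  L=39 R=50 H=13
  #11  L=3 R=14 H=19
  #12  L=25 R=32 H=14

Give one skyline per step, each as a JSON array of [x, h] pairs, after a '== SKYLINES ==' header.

== SKYLINES ==
[[14,19],[15,0]]
[[14,19],[15,0],[26,19],[37,0]]
[[11,19],[15,0],[26,19],[37,0]]
[[11,19],[15,0],[26,19],[37,14],[39,0]]
[[11,19],[15,0],[26,19],[37,14],[39,2],[41,0]]
[[11,19],[15,0],[26,19],[37,14],[39,2],[41,0]]
[[11,19],[15,0],[26,19],[37,14],[39,2],[41,0],[48,5],[50,0]]
[[11,19],[25,0],[26,19],[37,14],[39,2],[41,0],[48,5],[50,0]]
[[3,10],[11,19],[25,0],[26,19],[37,14],[39,2],[41,0],[48,5],[50,0]]
[[3,10],[11,19],[25,0],[26,19],[37,14],[39,13],[50,0]]
[[3,19],[25,0],[26,19],[37,14],[39,13],[50,0]]
[[3,19],[25,14],[26,19],[37,14],[39,13],[50,0]]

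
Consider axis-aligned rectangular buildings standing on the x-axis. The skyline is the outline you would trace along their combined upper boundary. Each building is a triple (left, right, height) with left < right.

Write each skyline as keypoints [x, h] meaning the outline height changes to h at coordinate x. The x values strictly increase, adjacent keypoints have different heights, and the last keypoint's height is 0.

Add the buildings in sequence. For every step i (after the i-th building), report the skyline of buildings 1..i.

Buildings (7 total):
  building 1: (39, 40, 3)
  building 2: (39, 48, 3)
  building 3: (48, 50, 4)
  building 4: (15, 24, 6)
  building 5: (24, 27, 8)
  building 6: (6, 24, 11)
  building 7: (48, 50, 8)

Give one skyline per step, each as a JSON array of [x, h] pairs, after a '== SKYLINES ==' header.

== SKYLINES ==
[[39,3],[40,0]]
[[39,3],[48,0]]
[[39,3],[48,4],[50,0]]
[[15,6],[24,0],[39,3],[48,4],[50,0]]
[[15,6],[24,8],[27,0],[39,3],[48,4],[50,0]]
[[6,11],[24,8],[27,0],[39,3],[48,4],[50,0]]
[[6,11],[24,8],[27,0],[39,3],[48,8],[50,0]]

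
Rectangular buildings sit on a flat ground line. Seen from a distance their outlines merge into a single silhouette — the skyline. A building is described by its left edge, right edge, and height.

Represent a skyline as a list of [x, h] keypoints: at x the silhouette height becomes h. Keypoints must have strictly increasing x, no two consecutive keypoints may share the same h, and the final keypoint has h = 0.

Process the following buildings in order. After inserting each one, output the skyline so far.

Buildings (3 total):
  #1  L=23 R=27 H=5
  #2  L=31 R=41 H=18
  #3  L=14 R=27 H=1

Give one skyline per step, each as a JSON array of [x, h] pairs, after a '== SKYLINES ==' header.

== SKYLINES ==
[[23,5],[27,0]]
[[23,5],[27,0],[31,18],[41,0]]
[[14,1],[23,5],[27,0],[31,18],[41,0]]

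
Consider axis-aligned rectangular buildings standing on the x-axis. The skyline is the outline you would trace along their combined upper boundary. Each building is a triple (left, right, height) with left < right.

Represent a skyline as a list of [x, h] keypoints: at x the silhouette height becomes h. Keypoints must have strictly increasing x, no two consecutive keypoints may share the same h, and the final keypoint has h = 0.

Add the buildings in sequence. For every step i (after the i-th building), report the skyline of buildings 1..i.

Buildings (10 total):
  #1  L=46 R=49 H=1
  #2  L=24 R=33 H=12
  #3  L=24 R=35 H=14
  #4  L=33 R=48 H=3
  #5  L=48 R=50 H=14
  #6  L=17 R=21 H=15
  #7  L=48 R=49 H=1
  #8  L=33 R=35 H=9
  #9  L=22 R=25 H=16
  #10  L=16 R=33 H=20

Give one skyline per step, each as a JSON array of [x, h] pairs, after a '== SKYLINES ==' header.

== SKYLINES ==
[[46,1],[49,0]]
[[24,12],[33,0],[46,1],[49,0]]
[[24,14],[35,0],[46,1],[49,0]]
[[24,14],[35,3],[48,1],[49,0]]
[[24,14],[35,3],[48,14],[50,0]]
[[17,15],[21,0],[24,14],[35,3],[48,14],[50,0]]
[[17,15],[21,0],[24,14],[35,3],[48,14],[50,0]]
[[17,15],[21,0],[24,14],[35,3],[48,14],[50,0]]
[[17,15],[21,0],[22,16],[25,14],[35,3],[48,14],[50,0]]
[[16,20],[33,14],[35,3],[48,14],[50,0]]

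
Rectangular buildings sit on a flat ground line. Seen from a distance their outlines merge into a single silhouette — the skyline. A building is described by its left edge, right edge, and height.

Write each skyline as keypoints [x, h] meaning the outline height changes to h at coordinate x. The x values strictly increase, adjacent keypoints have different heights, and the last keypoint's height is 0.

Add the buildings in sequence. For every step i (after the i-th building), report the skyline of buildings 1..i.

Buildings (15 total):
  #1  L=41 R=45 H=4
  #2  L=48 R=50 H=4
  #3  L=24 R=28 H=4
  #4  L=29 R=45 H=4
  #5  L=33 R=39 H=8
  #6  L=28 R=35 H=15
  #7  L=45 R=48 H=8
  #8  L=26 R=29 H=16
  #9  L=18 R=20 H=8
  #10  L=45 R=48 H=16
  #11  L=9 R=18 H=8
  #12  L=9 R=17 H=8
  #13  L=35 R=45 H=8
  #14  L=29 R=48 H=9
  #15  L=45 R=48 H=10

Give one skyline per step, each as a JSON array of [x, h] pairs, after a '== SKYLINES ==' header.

== SKYLINES ==
[[41,4],[45,0]]
[[41,4],[45,0],[48,4],[50,0]]
[[24,4],[28,0],[41,4],[45,0],[48,4],[50,0]]
[[24,4],[28,0],[29,4],[45,0],[48,4],[50,0]]
[[24,4],[28,0],[29,4],[33,8],[39,4],[45,0],[48,4],[50,0]]
[[24,4],[28,15],[35,8],[39,4],[45,0],[48,4],[50,0]]
[[24,4],[28,15],[35,8],[39,4],[45,8],[48,4],[50,0]]
[[24,4],[26,16],[29,15],[35,8],[39,4],[45,8],[48,4],[50,0]]
[[18,8],[20,0],[24,4],[26,16],[29,15],[35,8],[39,4],[45,8],[48,4],[50,0]]
[[18,8],[20,0],[24,4],[26,16],[29,15],[35,8],[39,4],[45,16],[48,4],[50,0]]
[[9,8],[20,0],[24,4],[26,16],[29,15],[35,8],[39,4],[45,16],[48,4],[50,0]]
[[9,8],[20,0],[24,4],[26,16],[29,15],[35,8],[39,4],[45,16],[48,4],[50,0]]
[[9,8],[20,0],[24,4],[26,16],[29,15],[35,8],[45,16],[48,4],[50,0]]
[[9,8],[20,0],[24,4],[26,16],[29,15],[35,9],[45,16],[48,4],[50,0]]
[[9,8],[20,0],[24,4],[26,16],[29,15],[35,9],[45,16],[48,4],[50,0]]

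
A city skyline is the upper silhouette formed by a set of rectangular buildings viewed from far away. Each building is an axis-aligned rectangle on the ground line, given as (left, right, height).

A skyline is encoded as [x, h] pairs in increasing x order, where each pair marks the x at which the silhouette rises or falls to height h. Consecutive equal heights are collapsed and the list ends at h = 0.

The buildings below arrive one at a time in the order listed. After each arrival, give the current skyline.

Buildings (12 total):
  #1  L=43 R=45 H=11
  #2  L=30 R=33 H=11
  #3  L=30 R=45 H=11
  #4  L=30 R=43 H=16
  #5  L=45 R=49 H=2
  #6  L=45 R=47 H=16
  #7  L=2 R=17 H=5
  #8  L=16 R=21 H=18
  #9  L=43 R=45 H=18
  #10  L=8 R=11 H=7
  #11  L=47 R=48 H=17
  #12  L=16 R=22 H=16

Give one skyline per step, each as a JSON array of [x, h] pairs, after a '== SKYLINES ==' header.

== SKYLINES ==
[[43,11],[45,0]]
[[30,11],[33,0],[43,11],[45,0]]
[[30,11],[45,0]]
[[30,16],[43,11],[45,0]]
[[30,16],[43,11],[45,2],[49,0]]
[[30,16],[43,11],[45,16],[47,2],[49,0]]
[[2,5],[17,0],[30,16],[43,11],[45,16],[47,2],[49,0]]
[[2,5],[16,18],[21,0],[30,16],[43,11],[45,16],[47,2],[49,0]]
[[2,5],[16,18],[21,0],[30,16],[43,18],[45,16],[47,2],[49,0]]
[[2,5],[8,7],[11,5],[16,18],[21,0],[30,16],[43,18],[45,16],[47,2],[49,0]]
[[2,5],[8,7],[11,5],[16,18],[21,0],[30,16],[43,18],[45,16],[47,17],[48,2],[49,0]]
[[2,5],[8,7],[11,5],[16,18],[21,16],[22,0],[30,16],[43,18],[45,16],[47,17],[48,2],[49,0]]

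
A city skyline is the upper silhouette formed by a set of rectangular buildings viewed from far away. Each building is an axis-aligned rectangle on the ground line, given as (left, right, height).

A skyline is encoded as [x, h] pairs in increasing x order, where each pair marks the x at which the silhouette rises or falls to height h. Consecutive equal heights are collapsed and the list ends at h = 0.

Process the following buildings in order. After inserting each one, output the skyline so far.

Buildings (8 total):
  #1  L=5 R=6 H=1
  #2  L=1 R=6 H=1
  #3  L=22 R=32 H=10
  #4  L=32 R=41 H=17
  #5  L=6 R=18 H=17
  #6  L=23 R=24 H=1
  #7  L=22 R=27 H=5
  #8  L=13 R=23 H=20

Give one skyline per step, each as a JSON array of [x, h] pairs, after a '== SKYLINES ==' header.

== SKYLINES ==
[[5,1],[6,0]]
[[1,1],[6,0]]
[[1,1],[6,0],[22,10],[32,0]]
[[1,1],[6,0],[22,10],[32,17],[41,0]]
[[1,1],[6,17],[18,0],[22,10],[32,17],[41,0]]
[[1,1],[6,17],[18,0],[22,10],[32,17],[41,0]]
[[1,1],[6,17],[18,0],[22,10],[32,17],[41,0]]
[[1,1],[6,17],[13,20],[23,10],[32,17],[41,0]]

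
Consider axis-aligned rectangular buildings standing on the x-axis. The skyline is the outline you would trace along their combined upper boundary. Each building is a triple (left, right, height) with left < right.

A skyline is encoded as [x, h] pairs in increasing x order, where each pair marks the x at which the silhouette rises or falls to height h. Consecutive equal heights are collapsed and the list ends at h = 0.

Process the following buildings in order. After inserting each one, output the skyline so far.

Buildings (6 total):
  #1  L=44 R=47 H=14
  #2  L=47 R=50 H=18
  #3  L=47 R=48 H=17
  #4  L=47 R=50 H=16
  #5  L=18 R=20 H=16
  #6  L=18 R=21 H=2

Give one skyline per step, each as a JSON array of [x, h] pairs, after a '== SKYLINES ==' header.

== SKYLINES ==
[[44,14],[47,0]]
[[44,14],[47,18],[50,0]]
[[44,14],[47,18],[50,0]]
[[44,14],[47,18],[50,0]]
[[18,16],[20,0],[44,14],[47,18],[50,0]]
[[18,16],[20,2],[21,0],[44,14],[47,18],[50,0]]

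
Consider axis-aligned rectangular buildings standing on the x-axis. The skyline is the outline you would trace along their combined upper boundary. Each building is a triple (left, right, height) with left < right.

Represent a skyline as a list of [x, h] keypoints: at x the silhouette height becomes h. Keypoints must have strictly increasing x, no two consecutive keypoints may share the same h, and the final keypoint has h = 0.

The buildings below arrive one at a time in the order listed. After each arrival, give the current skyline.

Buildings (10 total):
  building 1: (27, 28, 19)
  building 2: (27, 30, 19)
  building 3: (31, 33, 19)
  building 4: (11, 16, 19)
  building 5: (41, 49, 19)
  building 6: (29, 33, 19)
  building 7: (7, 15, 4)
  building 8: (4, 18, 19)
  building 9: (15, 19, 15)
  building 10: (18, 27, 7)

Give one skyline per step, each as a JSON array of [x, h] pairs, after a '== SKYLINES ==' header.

== SKYLINES ==
[[27,19],[28,0]]
[[27,19],[30,0]]
[[27,19],[30,0],[31,19],[33,0]]
[[11,19],[16,0],[27,19],[30,0],[31,19],[33,0]]
[[11,19],[16,0],[27,19],[30,0],[31,19],[33,0],[41,19],[49,0]]
[[11,19],[16,0],[27,19],[33,0],[41,19],[49,0]]
[[7,4],[11,19],[16,0],[27,19],[33,0],[41,19],[49,0]]
[[4,19],[18,0],[27,19],[33,0],[41,19],[49,0]]
[[4,19],[18,15],[19,0],[27,19],[33,0],[41,19],[49,0]]
[[4,19],[18,15],[19,7],[27,19],[33,0],[41,19],[49,0]]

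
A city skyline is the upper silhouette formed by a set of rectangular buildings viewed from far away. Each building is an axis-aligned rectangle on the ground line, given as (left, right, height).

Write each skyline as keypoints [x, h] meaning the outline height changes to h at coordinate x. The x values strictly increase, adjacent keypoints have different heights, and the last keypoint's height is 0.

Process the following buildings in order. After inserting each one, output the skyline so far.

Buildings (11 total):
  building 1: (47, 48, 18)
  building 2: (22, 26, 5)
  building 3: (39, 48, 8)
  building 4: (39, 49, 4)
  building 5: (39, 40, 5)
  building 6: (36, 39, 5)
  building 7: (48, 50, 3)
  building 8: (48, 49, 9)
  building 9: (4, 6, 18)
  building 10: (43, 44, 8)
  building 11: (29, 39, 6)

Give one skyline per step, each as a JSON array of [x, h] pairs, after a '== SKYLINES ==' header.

== SKYLINES ==
[[47,18],[48,0]]
[[22,5],[26,0],[47,18],[48,0]]
[[22,5],[26,0],[39,8],[47,18],[48,0]]
[[22,5],[26,0],[39,8],[47,18],[48,4],[49,0]]
[[22,5],[26,0],[39,8],[47,18],[48,4],[49,0]]
[[22,5],[26,0],[36,5],[39,8],[47,18],[48,4],[49,0]]
[[22,5],[26,0],[36,5],[39,8],[47,18],[48,4],[49,3],[50,0]]
[[22,5],[26,0],[36,5],[39,8],[47,18],[48,9],[49,3],[50,0]]
[[4,18],[6,0],[22,5],[26,0],[36,5],[39,8],[47,18],[48,9],[49,3],[50,0]]
[[4,18],[6,0],[22,5],[26,0],[36,5],[39,8],[47,18],[48,9],[49,3],[50,0]]
[[4,18],[6,0],[22,5],[26,0],[29,6],[39,8],[47,18],[48,9],[49,3],[50,0]]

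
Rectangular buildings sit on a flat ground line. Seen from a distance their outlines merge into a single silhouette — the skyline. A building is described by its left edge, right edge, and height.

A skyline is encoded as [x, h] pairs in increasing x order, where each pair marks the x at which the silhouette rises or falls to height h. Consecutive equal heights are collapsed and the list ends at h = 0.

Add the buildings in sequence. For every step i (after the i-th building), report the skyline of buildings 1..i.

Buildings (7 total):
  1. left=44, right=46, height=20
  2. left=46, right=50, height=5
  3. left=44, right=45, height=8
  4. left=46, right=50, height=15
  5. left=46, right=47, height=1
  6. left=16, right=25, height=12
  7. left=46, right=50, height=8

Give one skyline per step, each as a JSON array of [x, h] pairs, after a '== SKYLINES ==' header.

== SKYLINES ==
[[44,20],[46,0]]
[[44,20],[46,5],[50,0]]
[[44,20],[46,5],[50,0]]
[[44,20],[46,15],[50,0]]
[[44,20],[46,15],[50,0]]
[[16,12],[25,0],[44,20],[46,15],[50,0]]
[[16,12],[25,0],[44,20],[46,15],[50,0]]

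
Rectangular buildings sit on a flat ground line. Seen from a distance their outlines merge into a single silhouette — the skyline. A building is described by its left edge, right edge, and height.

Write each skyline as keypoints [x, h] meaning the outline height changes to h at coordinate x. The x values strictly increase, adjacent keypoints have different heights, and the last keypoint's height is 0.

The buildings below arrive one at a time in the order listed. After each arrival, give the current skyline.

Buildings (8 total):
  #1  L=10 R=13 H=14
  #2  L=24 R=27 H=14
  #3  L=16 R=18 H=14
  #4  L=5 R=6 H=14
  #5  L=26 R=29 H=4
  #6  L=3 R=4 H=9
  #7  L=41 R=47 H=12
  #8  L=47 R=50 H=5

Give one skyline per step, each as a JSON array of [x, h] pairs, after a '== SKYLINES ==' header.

== SKYLINES ==
[[10,14],[13,0]]
[[10,14],[13,0],[24,14],[27,0]]
[[10,14],[13,0],[16,14],[18,0],[24,14],[27,0]]
[[5,14],[6,0],[10,14],[13,0],[16,14],[18,0],[24,14],[27,0]]
[[5,14],[6,0],[10,14],[13,0],[16,14],[18,0],[24,14],[27,4],[29,0]]
[[3,9],[4,0],[5,14],[6,0],[10,14],[13,0],[16,14],[18,0],[24,14],[27,4],[29,0]]
[[3,9],[4,0],[5,14],[6,0],[10,14],[13,0],[16,14],[18,0],[24,14],[27,4],[29,0],[41,12],[47,0]]
[[3,9],[4,0],[5,14],[6,0],[10,14],[13,0],[16,14],[18,0],[24,14],[27,4],[29,0],[41,12],[47,5],[50,0]]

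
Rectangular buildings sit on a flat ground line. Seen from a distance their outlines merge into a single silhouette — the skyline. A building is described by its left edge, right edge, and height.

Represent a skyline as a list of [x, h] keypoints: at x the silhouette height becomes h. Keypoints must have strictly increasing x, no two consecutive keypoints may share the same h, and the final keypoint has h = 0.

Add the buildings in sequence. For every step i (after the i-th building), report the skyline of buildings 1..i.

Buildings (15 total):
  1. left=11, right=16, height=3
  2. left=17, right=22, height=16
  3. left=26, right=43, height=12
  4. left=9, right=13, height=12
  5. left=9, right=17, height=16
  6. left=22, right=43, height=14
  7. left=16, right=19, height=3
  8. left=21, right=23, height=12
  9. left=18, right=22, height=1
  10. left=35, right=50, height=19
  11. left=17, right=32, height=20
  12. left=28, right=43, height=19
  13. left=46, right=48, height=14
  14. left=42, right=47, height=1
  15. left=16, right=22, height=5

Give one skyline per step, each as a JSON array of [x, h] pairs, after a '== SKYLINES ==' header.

== SKYLINES ==
[[11,3],[16,0]]
[[11,3],[16,0],[17,16],[22,0]]
[[11,3],[16,0],[17,16],[22,0],[26,12],[43,0]]
[[9,12],[13,3],[16,0],[17,16],[22,0],[26,12],[43,0]]
[[9,16],[22,0],[26,12],[43,0]]
[[9,16],[22,14],[43,0]]
[[9,16],[22,14],[43,0]]
[[9,16],[22,14],[43,0]]
[[9,16],[22,14],[43,0]]
[[9,16],[22,14],[35,19],[50,0]]
[[9,16],[17,20],[32,14],[35,19],[50,0]]
[[9,16],[17,20],[32,19],[50,0]]
[[9,16],[17,20],[32,19],[50,0]]
[[9,16],[17,20],[32,19],[50,0]]
[[9,16],[17,20],[32,19],[50,0]]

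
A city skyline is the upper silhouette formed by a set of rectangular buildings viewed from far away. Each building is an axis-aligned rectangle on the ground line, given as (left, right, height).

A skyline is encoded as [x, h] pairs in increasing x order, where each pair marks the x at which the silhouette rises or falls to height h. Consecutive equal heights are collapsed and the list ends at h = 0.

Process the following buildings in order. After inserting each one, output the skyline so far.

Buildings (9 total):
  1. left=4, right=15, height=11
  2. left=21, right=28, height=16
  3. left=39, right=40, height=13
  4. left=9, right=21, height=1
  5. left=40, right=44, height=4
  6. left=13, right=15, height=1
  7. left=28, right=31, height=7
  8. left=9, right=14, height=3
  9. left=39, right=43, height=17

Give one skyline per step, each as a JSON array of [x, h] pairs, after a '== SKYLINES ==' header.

== SKYLINES ==
[[4,11],[15,0]]
[[4,11],[15,0],[21,16],[28,0]]
[[4,11],[15,0],[21,16],[28,0],[39,13],[40,0]]
[[4,11],[15,1],[21,16],[28,0],[39,13],[40,0]]
[[4,11],[15,1],[21,16],[28,0],[39,13],[40,4],[44,0]]
[[4,11],[15,1],[21,16],[28,0],[39,13],[40,4],[44,0]]
[[4,11],[15,1],[21,16],[28,7],[31,0],[39,13],[40,4],[44,0]]
[[4,11],[15,1],[21,16],[28,7],[31,0],[39,13],[40,4],[44,0]]
[[4,11],[15,1],[21,16],[28,7],[31,0],[39,17],[43,4],[44,0]]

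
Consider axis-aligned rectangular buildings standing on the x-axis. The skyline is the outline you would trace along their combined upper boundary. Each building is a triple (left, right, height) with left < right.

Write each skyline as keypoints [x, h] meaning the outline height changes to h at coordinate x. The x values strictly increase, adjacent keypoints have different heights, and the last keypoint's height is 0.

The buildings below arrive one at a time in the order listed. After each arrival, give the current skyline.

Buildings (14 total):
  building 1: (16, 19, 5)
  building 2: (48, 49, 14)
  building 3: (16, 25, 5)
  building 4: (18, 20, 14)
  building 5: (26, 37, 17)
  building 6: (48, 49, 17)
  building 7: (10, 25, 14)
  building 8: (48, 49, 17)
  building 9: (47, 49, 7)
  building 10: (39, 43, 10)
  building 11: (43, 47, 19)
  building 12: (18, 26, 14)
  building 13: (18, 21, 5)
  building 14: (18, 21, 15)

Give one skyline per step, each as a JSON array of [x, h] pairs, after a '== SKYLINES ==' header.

== SKYLINES ==
[[16,5],[19,0]]
[[16,5],[19,0],[48,14],[49,0]]
[[16,5],[25,0],[48,14],[49,0]]
[[16,5],[18,14],[20,5],[25,0],[48,14],[49,0]]
[[16,5],[18,14],[20,5],[25,0],[26,17],[37,0],[48,14],[49,0]]
[[16,5],[18,14],[20,5],[25,0],[26,17],[37,0],[48,17],[49,0]]
[[10,14],[25,0],[26,17],[37,0],[48,17],[49,0]]
[[10,14],[25,0],[26,17],[37,0],[48,17],[49,0]]
[[10,14],[25,0],[26,17],[37,0],[47,7],[48,17],[49,0]]
[[10,14],[25,0],[26,17],[37,0],[39,10],[43,0],[47,7],[48,17],[49,0]]
[[10,14],[25,0],[26,17],[37,0],[39,10],[43,19],[47,7],[48,17],[49,0]]
[[10,14],[26,17],[37,0],[39,10],[43,19],[47,7],[48,17],[49,0]]
[[10,14],[26,17],[37,0],[39,10],[43,19],[47,7],[48,17],[49,0]]
[[10,14],[18,15],[21,14],[26,17],[37,0],[39,10],[43,19],[47,7],[48,17],[49,0]]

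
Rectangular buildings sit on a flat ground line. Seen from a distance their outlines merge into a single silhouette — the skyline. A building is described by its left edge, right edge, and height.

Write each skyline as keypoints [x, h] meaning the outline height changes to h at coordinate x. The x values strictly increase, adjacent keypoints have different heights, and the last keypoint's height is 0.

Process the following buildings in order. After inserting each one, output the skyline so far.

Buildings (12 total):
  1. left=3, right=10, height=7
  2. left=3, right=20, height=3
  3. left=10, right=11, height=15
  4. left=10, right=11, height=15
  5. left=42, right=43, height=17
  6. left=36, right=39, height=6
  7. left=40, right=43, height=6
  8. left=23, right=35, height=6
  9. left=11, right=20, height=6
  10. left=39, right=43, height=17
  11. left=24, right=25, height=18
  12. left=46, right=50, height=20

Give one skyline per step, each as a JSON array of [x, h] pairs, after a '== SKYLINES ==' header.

== SKYLINES ==
[[3,7],[10,0]]
[[3,7],[10,3],[20,0]]
[[3,7],[10,15],[11,3],[20,0]]
[[3,7],[10,15],[11,3],[20,0]]
[[3,7],[10,15],[11,3],[20,0],[42,17],[43,0]]
[[3,7],[10,15],[11,3],[20,0],[36,6],[39,0],[42,17],[43,0]]
[[3,7],[10,15],[11,3],[20,0],[36,6],[39,0],[40,6],[42,17],[43,0]]
[[3,7],[10,15],[11,3],[20,0],[23,6],[35,0],[36,6],[39,0],[40,6],[42,17],[43,0]]
[[3,7],[10,15],[11,6],[20,0],[23,6],[35,0],[36,6],[39,0],[40,6],[42,17],[43,0]]
[[3,7],[10,15],[11,6],[20,0],[23,6],[35,0],[36,6],[39,17],[43,0]]
[[3,7],[10,15],[11,6],[20,0],[23,6],[24,18],[25,6],[35,0],[36,6],[39,17],[43,0]]
[[3,7],[10,15],[11,6],[20,0],[23,6],[24,18],[25,6],[35,0],[36,6],[39,17],[43,0],[46,20],[50,0]]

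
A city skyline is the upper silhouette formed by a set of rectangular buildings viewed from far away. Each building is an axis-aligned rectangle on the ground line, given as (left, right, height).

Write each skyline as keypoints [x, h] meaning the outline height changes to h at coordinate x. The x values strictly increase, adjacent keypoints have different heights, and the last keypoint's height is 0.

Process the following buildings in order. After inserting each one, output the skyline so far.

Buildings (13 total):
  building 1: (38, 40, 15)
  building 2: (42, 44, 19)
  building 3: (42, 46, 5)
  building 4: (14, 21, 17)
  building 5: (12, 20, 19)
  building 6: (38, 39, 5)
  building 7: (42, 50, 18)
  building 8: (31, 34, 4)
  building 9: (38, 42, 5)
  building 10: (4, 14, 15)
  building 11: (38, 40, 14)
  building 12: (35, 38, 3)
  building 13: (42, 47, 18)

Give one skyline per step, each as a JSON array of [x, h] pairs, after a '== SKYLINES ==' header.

== SKYLINES ==
[[38,15],[40,0]]
[[38,15],[40,0],[42,19],[44,0]]
[[38,15],[40,0],[42,19],[44,5],[46,0]]
[[14,17],[21,0],[38,15],[40,0],[42,19],[44,5],[46,0]]
[[12,19],[20,17],[21,0],[38,15],[40,0],[42,19],[44,5],[46,0]]
[[12,19],[20,17],[21,0],[38,15],[40,0],[42,19],[44,5],[46,0]]
[[12,19],[20,17],[21,0],[38,15],[40,0],[42,19],[44,18],[50,0]]
[[12,19],[20,17],[21,0],[31,4],[34,0],[38,15],[40,0],[42,19],[44,18],[50,0]]
[[12,19],[20,17],[21,0],[31,4],[34,0],[38,15],[40,5],[42,19],[44,18],[50,0]]
[[4,15],[12,19],[20,17],[21,0],[31,4],[34,0],[38,15],[40,5],[42,19],[44,18],[50,0]]
[[4,15],[12,19],[20,17],[21,0],[31,4],[34,0],[38,15],[40,5],[42,19],[44,18],[50,0]]
[[4,15],[12,19],[20,17],[21,0],[31,4],[34,0],[35,3],[38,15],[40,5],[42,19],[44,18],[50,0]]
[[4,15],[12,19],[20,17],[21,0],[31,4],[34,0],[35,3],[38,15],[40,5],[42,19],[44,18],[50,0]]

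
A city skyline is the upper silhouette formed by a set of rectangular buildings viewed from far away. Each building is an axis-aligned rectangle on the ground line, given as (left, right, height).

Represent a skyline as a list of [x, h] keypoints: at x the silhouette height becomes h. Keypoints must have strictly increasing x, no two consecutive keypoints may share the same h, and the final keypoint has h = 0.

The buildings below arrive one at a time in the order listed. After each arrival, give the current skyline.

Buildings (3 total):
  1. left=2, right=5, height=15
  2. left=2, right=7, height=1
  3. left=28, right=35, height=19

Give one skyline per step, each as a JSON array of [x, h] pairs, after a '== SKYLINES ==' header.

== SKYLINES ==
[[2,15],[5,0]]
[[2,15],[5,1],[7,0]]
[[2,15],[5,1],[7,0],[28,19],[35,0]]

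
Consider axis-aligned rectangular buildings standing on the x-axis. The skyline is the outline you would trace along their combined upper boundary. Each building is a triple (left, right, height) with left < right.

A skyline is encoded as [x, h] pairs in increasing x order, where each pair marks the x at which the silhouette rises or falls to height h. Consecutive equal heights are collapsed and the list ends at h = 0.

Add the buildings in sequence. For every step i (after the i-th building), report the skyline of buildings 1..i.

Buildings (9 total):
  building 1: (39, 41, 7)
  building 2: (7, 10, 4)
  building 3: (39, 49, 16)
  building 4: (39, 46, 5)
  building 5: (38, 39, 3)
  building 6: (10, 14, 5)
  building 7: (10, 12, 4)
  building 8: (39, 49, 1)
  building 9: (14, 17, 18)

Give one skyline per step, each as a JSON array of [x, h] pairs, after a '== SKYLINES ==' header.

== SKYLINES ==
[[39,7],[41,0]]
[[7,4],[10,0],[39,7],[41,0]]
[[7,4],[10,0],[39,16],[49,0]]
[[7,4],[10,0],[39,16],[49,0]]
[[7,4],[10,0],[38,3],[39,16],[49,0]]
[[7,4],[10,5],[14,0],[38,3],[39,16],[49,0]]
[[7,4],[10,5],[14,0],[38,3],[39,16],[49,0]]
[[7,4],[10,5],[14,0],[38,3],[39,16],[49,0]]
[[7,4],[10,5],[14,18],[17,0],[38,3],[39,16],[49,0]]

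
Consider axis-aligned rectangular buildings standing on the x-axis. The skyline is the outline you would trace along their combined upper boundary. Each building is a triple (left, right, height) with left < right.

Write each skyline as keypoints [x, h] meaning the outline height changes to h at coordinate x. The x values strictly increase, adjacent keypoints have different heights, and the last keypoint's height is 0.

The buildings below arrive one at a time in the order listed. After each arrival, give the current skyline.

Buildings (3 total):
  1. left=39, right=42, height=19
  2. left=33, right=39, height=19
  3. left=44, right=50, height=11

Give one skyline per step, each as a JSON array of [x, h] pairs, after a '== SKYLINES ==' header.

== SKYLINES ==
[[39,19],[42,0]]
[[33,19],[42,0]]
[[33,19],[42,0],[44,11],[50,0]]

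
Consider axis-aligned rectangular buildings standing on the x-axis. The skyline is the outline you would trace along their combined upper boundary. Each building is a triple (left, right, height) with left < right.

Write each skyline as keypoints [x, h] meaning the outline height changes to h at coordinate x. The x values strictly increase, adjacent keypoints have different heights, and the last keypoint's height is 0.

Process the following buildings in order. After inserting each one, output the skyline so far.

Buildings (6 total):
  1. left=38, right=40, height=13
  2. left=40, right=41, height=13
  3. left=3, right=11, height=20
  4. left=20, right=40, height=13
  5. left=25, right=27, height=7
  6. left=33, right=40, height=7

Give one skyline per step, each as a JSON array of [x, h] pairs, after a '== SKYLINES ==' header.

== SKYLINES ==
[[38,13],[40,0]]
[[38,13],[41,0]]
[[3,20],[11,0],[38,13],[41,0]]
[[3,20],[11,0],[20,13],[41,0]]
[[3,20],[11,0],[20,13],[41,0]]
[[3,20],[11,0],[20,13],[41,0]]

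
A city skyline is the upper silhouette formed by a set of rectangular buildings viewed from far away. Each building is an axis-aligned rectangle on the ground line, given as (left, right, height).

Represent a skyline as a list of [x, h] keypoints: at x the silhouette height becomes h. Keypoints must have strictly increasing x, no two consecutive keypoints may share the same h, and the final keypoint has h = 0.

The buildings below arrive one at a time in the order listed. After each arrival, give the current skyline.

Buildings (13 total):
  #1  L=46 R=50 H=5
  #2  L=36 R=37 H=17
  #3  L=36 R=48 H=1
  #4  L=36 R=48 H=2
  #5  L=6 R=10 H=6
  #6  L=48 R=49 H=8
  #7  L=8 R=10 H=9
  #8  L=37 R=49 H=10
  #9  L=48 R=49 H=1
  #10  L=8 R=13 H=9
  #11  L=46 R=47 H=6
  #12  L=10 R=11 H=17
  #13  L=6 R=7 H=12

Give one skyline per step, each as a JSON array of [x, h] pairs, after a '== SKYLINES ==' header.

== SKYLINES ==
[[46,5],[50,0]]
[[36,17],[37,0],[46,5],[50,0]]
[[36,17],[37,1],[46,5],[50,0]]
[[36,17],[37,2],[46,5],[50,0]]
[[6,6],[10,0],[36,17],[37,2],[46,5],[50,0]]
[[6,6],[10,0],[36,17],[37,2],[46,5],[48,8],[49,5],[50,0]]
[[6,6],[8,9],[10,0],[36,17],[37,2],[46,5],[48,8],[49,5],[50,0]]
[[6,6],[8,9],[10,0],[36,17],[37,10],[49,5],[50,0]]
[[6,6],[8,9],[10,0],[36,17],[37,10],[49,5],[50,0]]
[[6,6],[8,9],[13,0],[36,17],[37,10],[49,5],[50,0]]
[[6,6],[8,9],[13,0],[36,17],[37,10],[49,5],[50,0]]
[[6,6],[8,9],[10,17],[11,9],[13,0],[36,17],[37,10],[49,5],[50,0]]
[[6,12],[7,6],[8,9],[10,17],[11,9],[13,0],[36,17],[37,10],[49,5],[50,0]]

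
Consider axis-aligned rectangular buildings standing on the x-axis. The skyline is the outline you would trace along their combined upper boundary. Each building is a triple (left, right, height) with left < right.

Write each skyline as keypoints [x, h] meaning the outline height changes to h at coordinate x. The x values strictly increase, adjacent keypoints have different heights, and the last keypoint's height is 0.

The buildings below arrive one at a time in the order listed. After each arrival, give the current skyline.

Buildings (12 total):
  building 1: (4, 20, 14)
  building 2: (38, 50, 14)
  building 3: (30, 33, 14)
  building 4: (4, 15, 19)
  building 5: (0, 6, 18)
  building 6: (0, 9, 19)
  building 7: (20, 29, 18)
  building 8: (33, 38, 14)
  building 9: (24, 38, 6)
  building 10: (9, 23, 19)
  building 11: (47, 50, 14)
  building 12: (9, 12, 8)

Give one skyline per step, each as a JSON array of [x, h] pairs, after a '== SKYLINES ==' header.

== SKYLINES ==
[[4,14],[20,0]]
[[4,14],[20,0],[38,14],[50,0]]
[[4,14],[20,0],[30,14],[33,0],[38,14],[50,0]]
[[4,19],[15,14],[20,0],[30,14],[33,0],[38,14],[50,0]]
[[0,18],[4,19],[15,14],[20,0],[30,14],[33,0],[38,14],[50,0]]
[[0,19],[15,14],[20,0],[30,14],[33,0],[38,14],[50,0]]
[[0,19],[15,14],[20,18],[29,0],[30,14],[33,0],[38,14],[50,0]]
[[0,19],[15,14],[20,18],[29,0],[30,14],[50,0]]
[[0,19],[15,14],[20,18],[29,6],[30,14],[50,0]]
[[0,19],[23,18],[29,6],[30,14],[50,0]]
[[0,19],[23,18],[29,6],[30,14],[50,0]]
[[0,19],[23,18],[29,6],[30,14],[50,0]]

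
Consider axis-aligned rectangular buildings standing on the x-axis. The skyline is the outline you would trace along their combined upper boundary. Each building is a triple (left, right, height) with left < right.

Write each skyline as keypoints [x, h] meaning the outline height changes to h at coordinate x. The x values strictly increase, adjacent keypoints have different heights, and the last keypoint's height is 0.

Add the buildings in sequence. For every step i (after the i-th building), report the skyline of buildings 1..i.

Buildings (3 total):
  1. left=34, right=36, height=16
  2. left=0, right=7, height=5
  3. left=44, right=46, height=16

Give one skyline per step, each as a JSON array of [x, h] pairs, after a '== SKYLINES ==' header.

== SKYLINES ==
[[34,16],[36,0]]
[[0,5],[7,0],[34,16],[36,0]]
[[0,5],[7,0],[34,16],[36,0],[44,16],[46,0]]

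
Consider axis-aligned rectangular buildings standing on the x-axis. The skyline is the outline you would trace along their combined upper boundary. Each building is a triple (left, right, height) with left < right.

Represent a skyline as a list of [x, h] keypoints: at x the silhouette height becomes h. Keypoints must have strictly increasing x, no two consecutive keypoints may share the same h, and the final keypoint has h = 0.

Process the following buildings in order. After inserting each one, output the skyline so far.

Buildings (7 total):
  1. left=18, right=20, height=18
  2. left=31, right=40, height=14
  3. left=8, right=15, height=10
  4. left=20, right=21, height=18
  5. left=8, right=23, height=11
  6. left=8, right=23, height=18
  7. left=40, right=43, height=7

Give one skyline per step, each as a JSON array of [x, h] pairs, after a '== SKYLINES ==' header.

== SKYLINES ==
[[18,18],[20,0]]
[[18,18],[20,0],[31,14],[40,0]]
[[8,10],[15,0],[18,18],[20,0],[31,14],[40,0]]
[[8,10],[15,0],[18,18],[21,0],[31,14],[40,0]]
[[8,11],[18,18],[21,11],[23,0],[31,14],[40,0]]
[[8,18],[23,0],[31,14],[40,0]]
[[8,18],[23,0],[31,14],[40,7],[43,0]]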